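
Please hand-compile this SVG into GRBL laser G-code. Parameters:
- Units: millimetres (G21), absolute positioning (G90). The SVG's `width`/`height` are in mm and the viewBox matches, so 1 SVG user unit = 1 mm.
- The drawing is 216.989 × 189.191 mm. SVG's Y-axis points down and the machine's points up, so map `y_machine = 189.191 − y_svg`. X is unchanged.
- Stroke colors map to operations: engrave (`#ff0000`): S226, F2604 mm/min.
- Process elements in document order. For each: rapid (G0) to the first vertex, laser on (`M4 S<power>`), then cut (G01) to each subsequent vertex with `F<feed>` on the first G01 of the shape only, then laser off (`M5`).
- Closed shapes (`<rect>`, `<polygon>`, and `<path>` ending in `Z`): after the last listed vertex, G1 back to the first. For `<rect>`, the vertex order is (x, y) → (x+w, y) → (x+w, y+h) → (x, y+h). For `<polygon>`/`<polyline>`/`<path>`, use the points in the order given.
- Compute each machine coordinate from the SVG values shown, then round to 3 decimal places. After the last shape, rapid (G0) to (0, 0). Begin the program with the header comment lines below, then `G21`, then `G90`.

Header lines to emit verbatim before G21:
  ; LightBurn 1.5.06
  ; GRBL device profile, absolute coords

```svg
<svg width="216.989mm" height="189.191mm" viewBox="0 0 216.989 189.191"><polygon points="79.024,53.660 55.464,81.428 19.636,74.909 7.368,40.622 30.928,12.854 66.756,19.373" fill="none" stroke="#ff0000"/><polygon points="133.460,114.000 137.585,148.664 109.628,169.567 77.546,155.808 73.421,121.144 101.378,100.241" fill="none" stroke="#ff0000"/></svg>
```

Since the viewBox matches the mm dimensions, user units are millimetres directly. The only transform is the Y-flip y_m = 189.191 − y_svg.

Shape 1 is a regular polygon drawn with `<polygon>`. Its stroke #ff0000 means engrave at S226, F2604. After flipping Y the toolpath is (79.024,135.531) → (55.464,107.763) → (19.636,114.282) → (7.368,148.569) → (30.928,176.337) → (66.756,169.818) → (79.024,135.531), returning to the start.

Shape 2 is a regular polygon drawn with `<polygon>`. Its stroke #ff0000 means engrave at S226, F2604. After flipping Y the toolpath is (133.460,75.191) → (137.585,40.527) → (109.628,19.624) → (77.546,33.383) → (73.421,68.047) → (101.378,88.950) → (133.460,75.191), returning to the start.

; LightBurn 1.5.06
; GRBL device profile, absolute coords
G21
G90
G0 X79.024 Y135.531
M4 S226
G01 X55.464 Y107.763 F2604
G01 X19.636 Y114.282
G01 X7.368 Y148.569
G01 X30.928 Y176.337
G01 X66.756 Y169.818
G01 X79.024 Y135.531
M5
G0 X133.460 Y75.191
M4 S226
G01 X137.585 Y40.527 F2604
G01 X109.628 Y19.624
G01 X77.546 Y33.383
G01 X73.421 Y68.047
G01 X101.378 Y88.950
G01 X133.460 Y75.191
M5
G0 X0.000 Y0.000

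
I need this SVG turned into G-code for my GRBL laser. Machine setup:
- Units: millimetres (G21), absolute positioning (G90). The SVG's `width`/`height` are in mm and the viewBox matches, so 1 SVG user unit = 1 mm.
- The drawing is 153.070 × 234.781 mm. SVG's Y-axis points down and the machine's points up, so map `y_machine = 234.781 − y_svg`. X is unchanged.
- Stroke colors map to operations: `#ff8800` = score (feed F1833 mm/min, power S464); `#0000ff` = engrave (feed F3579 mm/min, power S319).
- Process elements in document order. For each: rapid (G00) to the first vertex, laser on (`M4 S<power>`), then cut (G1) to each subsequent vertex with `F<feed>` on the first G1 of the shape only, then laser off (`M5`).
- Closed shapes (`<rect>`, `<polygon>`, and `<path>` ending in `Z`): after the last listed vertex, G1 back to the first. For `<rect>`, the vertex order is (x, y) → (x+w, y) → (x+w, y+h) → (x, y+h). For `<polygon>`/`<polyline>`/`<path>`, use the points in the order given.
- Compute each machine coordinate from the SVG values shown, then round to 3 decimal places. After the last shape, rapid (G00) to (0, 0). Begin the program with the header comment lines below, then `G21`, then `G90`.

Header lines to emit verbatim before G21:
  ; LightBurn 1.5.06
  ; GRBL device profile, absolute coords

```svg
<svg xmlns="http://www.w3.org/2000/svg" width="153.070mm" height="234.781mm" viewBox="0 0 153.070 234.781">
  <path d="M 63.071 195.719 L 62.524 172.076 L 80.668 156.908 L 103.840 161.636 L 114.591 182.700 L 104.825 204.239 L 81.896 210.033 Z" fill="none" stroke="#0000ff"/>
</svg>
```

Since the viewBox matches the mm dimensions, user units are millimetres directly. The only transform is the Y-flip y_m = 234.781 − y_svg.

Shape 1 is a regular polygon drawn with `<path>`. Its stroke #0000ff means engrave at S319, F3579. After flipping Y the toolpath is (63.071,39.062) → (62.524,62.705) → (80.668,77.873) → (103.840,73.145) → (114.591,52.081) → (104.825,30.542) → (81.896,24.748) → (63.071,39.062), returning to the start.

; LightBurn 1.5.06
; GRBL device profile, absolute coords
G21
G90
G00 X63.071 Y39.062
M4 S319
G1 X62.524 Y62.705 F3579
G1 X80.668 Y77.873
G1 X103.840 Y73.145
G1 X114.591 Y52.081
G1 X104.825 Y30.542
G1 X81.896 Y24.748
G1 X63.071 Y39.062
M5
G00 X0.000 Y0.000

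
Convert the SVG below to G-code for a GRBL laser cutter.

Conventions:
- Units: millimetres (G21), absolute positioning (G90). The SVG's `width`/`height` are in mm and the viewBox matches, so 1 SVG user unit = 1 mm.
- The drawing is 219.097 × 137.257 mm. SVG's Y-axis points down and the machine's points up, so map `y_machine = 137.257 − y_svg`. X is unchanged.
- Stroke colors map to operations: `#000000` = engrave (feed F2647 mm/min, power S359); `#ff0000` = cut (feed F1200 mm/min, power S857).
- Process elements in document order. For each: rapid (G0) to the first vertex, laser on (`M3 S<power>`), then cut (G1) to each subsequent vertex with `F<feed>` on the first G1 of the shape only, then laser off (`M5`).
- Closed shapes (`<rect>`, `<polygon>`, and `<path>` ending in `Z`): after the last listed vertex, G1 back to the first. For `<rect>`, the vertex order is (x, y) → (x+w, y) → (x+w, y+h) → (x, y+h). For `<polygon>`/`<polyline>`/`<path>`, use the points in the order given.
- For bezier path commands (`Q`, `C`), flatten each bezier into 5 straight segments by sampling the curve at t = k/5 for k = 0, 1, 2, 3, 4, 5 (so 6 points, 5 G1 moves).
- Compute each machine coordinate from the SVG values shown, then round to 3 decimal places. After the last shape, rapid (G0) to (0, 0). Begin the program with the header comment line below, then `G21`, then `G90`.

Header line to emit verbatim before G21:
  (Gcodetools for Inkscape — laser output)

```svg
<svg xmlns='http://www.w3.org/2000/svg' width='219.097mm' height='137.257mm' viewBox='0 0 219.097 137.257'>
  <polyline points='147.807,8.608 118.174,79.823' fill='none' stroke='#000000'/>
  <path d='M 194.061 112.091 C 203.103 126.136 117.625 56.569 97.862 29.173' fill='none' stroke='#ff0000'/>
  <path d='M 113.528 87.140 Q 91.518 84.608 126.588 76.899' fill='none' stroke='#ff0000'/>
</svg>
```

Since the viewBox matches the mm dimensions, user units are millimetres directly. The only transform is the Y-flip y_m = 137.257 − y_svg.

Shape 1 is a line segment drawn with `<polyline>`. Its stroke #000000 means engrave at S359, F2647. After flipping Y the toolpath is (147.807,128.649) → (118.174,57.434).

Shape 2 is a cubic bezier drawn with `<path>`. Its stroke #ff0000 means cut at S857, F1200. After flipping Y the toolpath is (194.061,25.166) → (189.426,25.766) → (169.797,40.396) → (142.866,63.017) → (116.324,87.592) → (97.862,108.084).

Shape 3 is a quadratic bezier drawn with `<path>`. Its stroke #ff0000 means cut at S857, F1200. After flipping Y the toolpath is (113.528,50.117) → (107.007,51.337) → (105.053,52.971) → (107.665,55.019) → (114.843,57.481) → (126.588,60.358).

(Gcodetools for Inkscape — laser output)
G21
G90
G0 X147.807 Y128.649
M3 S359
G1 X118.174 Y57.434 F2647
M5
G0 X194.061 Y25.166
M3 S857
G1 X189.426 Y25.766 F1200
G1 X169.797 Y40.396
G1 X142.866 Y63.017
G1 X116.324 Y87.592
G1 X97.862 Y108.084
M5
G0 X113.528 Y50.117
M3 S857
G1 X107.007 Y51.337 F1200
G1 X105.053 Y52.971
G1 X107.665 Y55.019
G1 X114.843 Y57.481
G1 X126.588 Y60.358
M5
G0 X0.000 Y0.000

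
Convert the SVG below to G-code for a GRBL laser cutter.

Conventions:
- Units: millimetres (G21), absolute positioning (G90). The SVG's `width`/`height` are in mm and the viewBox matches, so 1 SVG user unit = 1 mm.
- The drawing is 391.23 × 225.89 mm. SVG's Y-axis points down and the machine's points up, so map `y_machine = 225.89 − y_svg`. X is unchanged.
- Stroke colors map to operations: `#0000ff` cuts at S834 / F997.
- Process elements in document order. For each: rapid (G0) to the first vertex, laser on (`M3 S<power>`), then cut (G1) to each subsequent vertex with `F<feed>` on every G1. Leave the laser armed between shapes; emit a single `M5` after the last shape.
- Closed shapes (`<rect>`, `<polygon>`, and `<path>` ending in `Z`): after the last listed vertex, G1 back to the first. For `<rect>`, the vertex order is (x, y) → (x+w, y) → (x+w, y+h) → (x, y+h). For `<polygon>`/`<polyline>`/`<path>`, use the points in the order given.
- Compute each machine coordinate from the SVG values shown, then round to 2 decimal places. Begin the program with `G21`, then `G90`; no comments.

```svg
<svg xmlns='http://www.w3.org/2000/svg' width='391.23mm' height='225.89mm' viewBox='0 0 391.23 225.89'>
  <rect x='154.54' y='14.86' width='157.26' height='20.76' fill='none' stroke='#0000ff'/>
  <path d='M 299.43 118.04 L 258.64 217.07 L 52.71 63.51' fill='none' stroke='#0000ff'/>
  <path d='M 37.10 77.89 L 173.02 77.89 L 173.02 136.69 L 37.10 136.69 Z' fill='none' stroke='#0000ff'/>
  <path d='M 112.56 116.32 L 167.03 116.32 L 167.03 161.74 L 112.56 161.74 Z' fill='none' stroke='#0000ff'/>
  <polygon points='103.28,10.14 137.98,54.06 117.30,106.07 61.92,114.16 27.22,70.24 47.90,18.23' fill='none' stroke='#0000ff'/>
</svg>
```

G21
G90
G0 X154.54 Y211.03
M3 S834
G1 X311.80 Y211.03 F997
G1 X311.80 Y190.27 F997
G1 X154.54 Y190.27 F997
G1 X154.54 Y211.03 F997
G0 X299.43 Y107.85
M3 S834
G1 X258.64 Y8.82 F997
G1 X52.71 Y162.38 F997
G0 X37.10 Y148.00
M3 S834
G1 X173.02 Y148.00 F997
G1 X173.02 Y89.20 F997
G1 X37.10 Y89.20 F997
G1 X37.10 Y148.00 F997
G0 X112.56 Y109.57
M3 S834
G1 X167.03 Y109.57 F997
G1 X167.03 Y64.15 F997
G1 X112.56 Y64.15 F997
G1 X112.56 Y109.57 F997
G0 X103.28 Y215.75
M3 S834
G1 X137.98 Y171.83 F997
G1 X117.30 Y119.82 F997
G1 X61.92 Y111.73 F997
G1 X27.22 Y155.65 F997
G1 X47.90 Y207.66 F997
G1 X103.28 Y215.75 F997
M5

viewBox `0 0 391.23 225.89` with mm width/height → 1 unit = 1 mm. Flip: y_m = 225.89 − y_svg.

**Shape 1** — `<rect>` rectangle, stroke `#0000ff` → cut (S834, F997). Machine vertices: (154.54,211.03) → (311.80,211.03) → (311.80,190.27) → (154.54,190.27) → (154.54,211.03). Closed: final G1 returns to the first vertex.

**Shape 2** — `<path>` open polyline, stroke `#0000ff` → cut (S834, F997). Machine vertices: (299.43,107.85) → (258.64,8.82) → (52.71,162.38). Open path.

**Shape 3** — `<path>` rectangle, stroke `#0000ff` → cut (S834, F997). Machine vertices: (37.10,148.00) → (173.02,148.00) → (173.02,89.20) → (37.10,89.20) → (37.10,148.00). Closed: final G1 returns to the first vertex.

**Shape 4** — `<path>` rectangle, stroke `#0000ff` → cut (S834, F997). Machine vertices: (112.56,109.57) → (167.03,109.57) → (167.03,64.15) → (112.56,64.15) → (112.56,109.57). Closed: final G1 returns to the first vertex.

**Shape 5** — `<polygon>` regular polygon, stroke `#0000ff` → cut (S834, F997). Machine vertices: (103.28,215.75) → (137.98,171.83) → (117.30,119.82) → (61.92,111.73) → (27.22,155.65) → (47.90,207.66) → (103.28,215.75). Closed: final G1 returns to the first vertex.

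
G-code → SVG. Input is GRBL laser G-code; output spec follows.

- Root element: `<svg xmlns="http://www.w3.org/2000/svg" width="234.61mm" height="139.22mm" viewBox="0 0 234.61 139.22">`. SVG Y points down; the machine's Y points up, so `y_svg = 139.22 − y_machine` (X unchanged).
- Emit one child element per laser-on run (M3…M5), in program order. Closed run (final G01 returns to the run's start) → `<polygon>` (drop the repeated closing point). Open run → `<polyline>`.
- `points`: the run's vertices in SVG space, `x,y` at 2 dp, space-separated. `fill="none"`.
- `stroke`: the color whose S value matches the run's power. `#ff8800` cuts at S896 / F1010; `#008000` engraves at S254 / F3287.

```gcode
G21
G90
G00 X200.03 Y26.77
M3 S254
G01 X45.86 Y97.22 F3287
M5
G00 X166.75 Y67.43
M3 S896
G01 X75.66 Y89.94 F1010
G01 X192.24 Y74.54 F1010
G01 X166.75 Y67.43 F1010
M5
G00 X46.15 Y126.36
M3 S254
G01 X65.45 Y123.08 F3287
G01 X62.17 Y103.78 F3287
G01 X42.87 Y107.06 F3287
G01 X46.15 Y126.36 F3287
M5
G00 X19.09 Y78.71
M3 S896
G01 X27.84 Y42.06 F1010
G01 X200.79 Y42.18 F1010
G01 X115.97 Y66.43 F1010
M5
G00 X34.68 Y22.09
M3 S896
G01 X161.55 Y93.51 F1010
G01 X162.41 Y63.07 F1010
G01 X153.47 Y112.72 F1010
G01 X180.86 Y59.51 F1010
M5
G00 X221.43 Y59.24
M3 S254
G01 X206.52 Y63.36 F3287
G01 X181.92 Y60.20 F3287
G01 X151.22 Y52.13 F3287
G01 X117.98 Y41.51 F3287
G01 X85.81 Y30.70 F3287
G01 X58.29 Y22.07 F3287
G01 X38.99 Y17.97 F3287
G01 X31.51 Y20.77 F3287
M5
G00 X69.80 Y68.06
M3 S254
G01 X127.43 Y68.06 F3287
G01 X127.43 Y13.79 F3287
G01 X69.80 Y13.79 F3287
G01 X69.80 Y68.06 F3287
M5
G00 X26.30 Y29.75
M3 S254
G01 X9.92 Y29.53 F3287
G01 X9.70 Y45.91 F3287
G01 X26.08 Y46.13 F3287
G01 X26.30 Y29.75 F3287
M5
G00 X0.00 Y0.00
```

<svg xmlns="http://www.w3.org/2000/svg" width="234.61mm" height="139.22mm" viewBox="0 0 234.61 139.22">
  <polyline points="200.03,112.45 45.86,42.00" fill="none" stroke="#008000"/>
  <polygon points="166.75,71.79 75.66,49.28 192.24,64.68" fill="none" stroke="#ff8800"/>
  <polygon points="46.15,12.86 65.45,16.14 62.17,35.44 42.87,32.16" fill="none" stroke="#008000"/>
  <polyline points="19.09,60.51 27.84,97.16 200.79,97.04 115.97,72.79" fill="none" stroke="#ff8800"/>
  <polyline points="34.68,117.13 161.55,45.71 162.41,76.15 153.47,26.50 180.86,79.71" fill="none" stroke="#ff8800"/>
  <polyline points="221.43,79.98 206.52,75.86 181.92,79.02 151.22,87.09 117.98,97.71 85.81,108.52 58.29,117.15 38.99,121.25 31.51,118.45" fill="none" stroke="#008000"/>
  <polygon points="69.80,71.16 127.43,71.16 127.43,125.43 69.80,125.43" fill="none" stroke="#008000"/>
  <polygon points="26.30,109.47 9.92,109.69 9.70,93.31 26.08,93.09" fill="none" stroke="#008000"/>
</svg>

Each laser-on run becomes one SVG element. Flip Y back into SVG space with y_svg = 139.22 − y_machine.

Run 1: the run's S254 means `#008000` (engrave). The run is open, so emit a `<polyline>` with points (Y-flipped): 200.03,112.45 45.86,42.00.

Run 2: S896 ⇒ cut layer `#ff8800`. The run returns to its start, so emit a `<polygon>` with points (Y-flipped): 166.75,71.79 75.66,49.28 192.24,64.68.

Run 3: the run's S254 means `#008000` (engrave). The run returns to its start, so emit a `<polygon>` with points (Y-flipped): 46.15,12.86 65.45,16.14 62.17,35.44 42.87,32.16.

Run 4: the run's S896 means `#ff8800` (cut). The run is open, so emit a `<polyline>` with points (Y-flipped): 19.09,60.51 27.84,97.16 200.79,97.04 115.97,72.79.

Run 5: the run's S896 means `#ff8800` (cut). The run is open, so emit a `<polyline>` with points (Y-flipped): 34.68,117.13 161.55,45.71 162.41,76.15 153.47,26.50 180.86,79.71.

Run 6: the run's S254 means `#008000` (engrave). The run is open, so emit a `<polyline>` with points (Y-flipped): 221.43,79.98 206.52,75.86 181.92,79.02 151.22,87.09 117.98,97.71 85.81,108.52 58.29,117.15 38.99,121.25 31.51,118.45.

Run 7: power S254 maps to stroke `#008000` (engrave). The run returns to its start, so emit a `<polygon>` with points (Y-flipped): 69.80,71.16 127.43,71.16 127.43,125.43 69.80,125.43.

Run 8: power S254 maps to stroke `#008000` (engrave). The run returns to its start, so emit a `<polygon>` with points (Y-flipped): 26.30,109.47 9.92,109.69 9.70,93.31 26.08,93.09.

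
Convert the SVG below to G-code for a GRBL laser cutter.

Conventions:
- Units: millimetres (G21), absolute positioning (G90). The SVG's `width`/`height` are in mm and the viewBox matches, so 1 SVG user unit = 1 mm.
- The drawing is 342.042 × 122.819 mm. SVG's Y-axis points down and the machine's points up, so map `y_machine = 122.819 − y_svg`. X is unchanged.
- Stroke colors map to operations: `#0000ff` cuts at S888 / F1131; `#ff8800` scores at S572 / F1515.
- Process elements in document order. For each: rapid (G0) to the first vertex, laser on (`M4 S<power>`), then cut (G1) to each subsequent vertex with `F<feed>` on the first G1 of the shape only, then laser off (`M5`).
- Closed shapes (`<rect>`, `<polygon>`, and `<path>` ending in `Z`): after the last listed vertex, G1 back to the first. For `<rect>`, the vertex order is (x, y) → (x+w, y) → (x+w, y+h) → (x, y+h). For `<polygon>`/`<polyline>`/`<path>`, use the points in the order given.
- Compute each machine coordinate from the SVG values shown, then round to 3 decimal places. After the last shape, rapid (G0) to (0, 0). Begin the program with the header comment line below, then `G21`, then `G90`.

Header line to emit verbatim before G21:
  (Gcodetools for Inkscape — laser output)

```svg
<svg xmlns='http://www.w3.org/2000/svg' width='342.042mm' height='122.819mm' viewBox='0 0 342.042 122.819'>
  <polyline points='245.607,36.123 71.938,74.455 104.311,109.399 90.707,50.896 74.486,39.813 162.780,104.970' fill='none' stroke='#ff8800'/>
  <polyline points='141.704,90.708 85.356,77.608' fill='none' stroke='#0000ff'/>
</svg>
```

viewBox `0 0 342.042 122.819` with mm width/height → 1 unit = 1 mm. Flip: y_m = 122.819 − y_svg.

**Shape 1** — `<polyline>` open polyline, stroke `#ff8800` → score (S572, F1515). Machine vertices: (245.607,86.696) → (71.938,48.364) → (104.311,13.420) → (90.707,71.923) → (74.486,83.006) → (162.780,17.849). Open path.

**Shape 2** — `<polyline>` line segment, stroke `#0000ff` → cut (S888, F1131). Machine vertices: (141.704,32.111) → (85.356,45.211). Open path.

(Gcodetools for Inkscape — laser output)
G21
G90
G0 X245.607 Y86.696
M4 S572
G1 X71.938 Y48.364 F1515
G1 X104.311 Y13.420
G1 X90.707 Y71.923
G1 X74.486 Y83.006
G1 X162.780 Y17.849
M5
G0 X141.704 Y32.111
M4 S888
G1 X85.356 Y45.211 F1131
M5
G0 X0.000 Y0.000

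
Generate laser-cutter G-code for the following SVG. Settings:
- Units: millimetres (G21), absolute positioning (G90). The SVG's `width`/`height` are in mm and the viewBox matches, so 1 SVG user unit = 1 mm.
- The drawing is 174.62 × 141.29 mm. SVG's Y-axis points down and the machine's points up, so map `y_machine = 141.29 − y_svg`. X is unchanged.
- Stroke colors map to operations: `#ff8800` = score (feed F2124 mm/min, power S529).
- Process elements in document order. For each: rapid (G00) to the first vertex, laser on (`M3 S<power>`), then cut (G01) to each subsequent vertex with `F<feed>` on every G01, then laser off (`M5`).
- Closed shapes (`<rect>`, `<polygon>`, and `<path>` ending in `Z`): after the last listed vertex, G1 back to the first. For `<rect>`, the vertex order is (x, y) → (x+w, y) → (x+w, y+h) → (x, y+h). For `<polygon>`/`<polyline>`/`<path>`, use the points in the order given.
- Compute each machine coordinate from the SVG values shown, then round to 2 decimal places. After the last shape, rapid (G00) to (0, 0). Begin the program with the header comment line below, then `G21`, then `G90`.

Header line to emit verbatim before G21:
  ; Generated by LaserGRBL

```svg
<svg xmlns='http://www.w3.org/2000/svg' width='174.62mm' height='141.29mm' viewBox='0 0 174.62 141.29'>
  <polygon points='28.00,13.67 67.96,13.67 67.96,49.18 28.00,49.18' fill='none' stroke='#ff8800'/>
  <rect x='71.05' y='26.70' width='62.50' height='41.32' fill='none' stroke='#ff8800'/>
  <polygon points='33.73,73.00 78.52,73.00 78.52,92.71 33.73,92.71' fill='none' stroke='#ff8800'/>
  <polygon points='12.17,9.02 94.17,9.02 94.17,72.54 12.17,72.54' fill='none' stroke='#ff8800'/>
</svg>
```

; Generated by LaserGRBL
G21
G90
G00 X28.00 Y127.62
M3 S529
G01 X67.96 Y127.62 F2124
G01 X67.96 Y92.11 F2124
G01 X28.00 Y92.11 F2124
G01 X28.00 Y127.62 F2124
M5
G00 X71.05 Y114.59
M3 S529
G01 X133.55 Y114.59 F2124
G01 X133.55 Y73.27 F2124
G01 X71.05 Y73.27 F2124
G01 X71.05 Y114.59 F2124
M5
G00 X33.73 Y68.29
M3 S529
G01 X78.52 Y68.29 F2124
G01 X78.52 Y48.58 F2124
G01 X33.73 Y48.58 F2124
G01 X33.73 Y68.29 F2124
M5
G00 X12.17 Y132.27
M3 S529
G01 X94.17 Y132.27 F2124
G01 X94.17 Y68.75 F2124
G01 X12.17 Y68.75 F2124
G01 X12.17 Y132.27 F2124
M5
G00 X0.00 Y0.00

viewBox `0 0 174.62 141.29` with mm width/height → 1 unit = 1 mm. Flip: y_m = 141.29 − y_svg.

**Shape 1** — `<polygon>` rectangle, stroke `#ff8800` → score (S529, F2124). Machine vertices: (28.00,127.62) → (67.96,127.62) → (67.96,92.11) → (28.00,92.11) → (28.00,127.62). Closed: final G1 returns to the first vertex.

**Shape 2** — `<rect>` rectangle, stroke `#ff8800` → score (S529, F2124). Machine vertices: (71.05,114.59) → (133.55,114.59) → (133.55,73.27) → (71.05,73.27) → (71.05,114.59). Closed: final G1 returns to the first vertex.

**Shape 3** — `<polygon>` rectangle, stroke `#ff8800` → score (S529, F2124). Machine vertices: (33.73,68.29) → (78.52,68.29) → (78.52,48.58) → (33.73,48.58) → (33.73,68.29). Closed: final G1 returns to the first vertex.

**Shape 4** — `<polygon>` rectangle, stroke `#ff8800` → score (S529, F2124). Machine vertices: (12.17,132.27) → (94.17,132.27) → (94.17,68.75) → (12.17,68.75) → (12.17,132.27). Closed: final G1 returns to the first vertex.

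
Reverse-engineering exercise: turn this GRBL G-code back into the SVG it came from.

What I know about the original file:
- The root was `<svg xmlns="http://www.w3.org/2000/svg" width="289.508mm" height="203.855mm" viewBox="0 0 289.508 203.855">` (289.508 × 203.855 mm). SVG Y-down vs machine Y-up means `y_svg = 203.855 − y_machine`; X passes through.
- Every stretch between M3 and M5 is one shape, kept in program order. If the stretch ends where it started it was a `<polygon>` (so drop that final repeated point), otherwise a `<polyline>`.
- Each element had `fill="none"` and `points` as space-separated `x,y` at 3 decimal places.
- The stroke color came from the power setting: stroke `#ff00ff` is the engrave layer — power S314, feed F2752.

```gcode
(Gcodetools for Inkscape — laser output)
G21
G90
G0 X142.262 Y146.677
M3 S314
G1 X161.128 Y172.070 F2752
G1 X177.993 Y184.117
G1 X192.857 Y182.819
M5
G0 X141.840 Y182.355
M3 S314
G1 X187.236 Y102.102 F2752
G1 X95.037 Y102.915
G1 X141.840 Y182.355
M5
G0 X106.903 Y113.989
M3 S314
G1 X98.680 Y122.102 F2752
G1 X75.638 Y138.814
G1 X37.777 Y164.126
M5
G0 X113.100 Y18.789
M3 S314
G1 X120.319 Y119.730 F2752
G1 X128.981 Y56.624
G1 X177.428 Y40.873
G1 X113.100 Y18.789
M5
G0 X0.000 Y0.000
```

<svg xmlns="http://www.w3.org/2000/svg" width="289.508mm" height="203.855mm" viewBox="0 0 289.508 203.855">
  <polyline points="142.262,57.178 161.128,31.785 177.993,19.738 192.857,21.036" fill="none" stroke="#ff00ff"/>
  <polygon points="141.840,21.500 187.236,101.753 95.037,100.940" fill="none" stroke="#ff00ff"/>
  <polyline points="106.903,89.866 98.680,81.753 75.638,65.041 37.777,39.729" fill="none" stroke="#ff00ff"/>
  <polygon points="113.100,185.066 120.319,84.125 128.981,147.231 177.428,162.982" fill="none" stroke="#ff00ff"/>
</svg>

y_svg = 203.855 − y_m. Every run uses S314, so all elements get stroke `#ff00ff` (engrave).

[1] open run; points: 142.262,57.178 161.128,31.785 177.993,19.738 192.857,21.036

[2] closed run; points: 141.840,21.500 187.236,101.753 95.037,100.940

[3] open run; points: 106.903,89.866 98.680,81.753 75.638,65.041 37.777,39.729

[4] closed run; points: 113.100,185.066 120.319,84.125 128.981,147.231 177.428,162.982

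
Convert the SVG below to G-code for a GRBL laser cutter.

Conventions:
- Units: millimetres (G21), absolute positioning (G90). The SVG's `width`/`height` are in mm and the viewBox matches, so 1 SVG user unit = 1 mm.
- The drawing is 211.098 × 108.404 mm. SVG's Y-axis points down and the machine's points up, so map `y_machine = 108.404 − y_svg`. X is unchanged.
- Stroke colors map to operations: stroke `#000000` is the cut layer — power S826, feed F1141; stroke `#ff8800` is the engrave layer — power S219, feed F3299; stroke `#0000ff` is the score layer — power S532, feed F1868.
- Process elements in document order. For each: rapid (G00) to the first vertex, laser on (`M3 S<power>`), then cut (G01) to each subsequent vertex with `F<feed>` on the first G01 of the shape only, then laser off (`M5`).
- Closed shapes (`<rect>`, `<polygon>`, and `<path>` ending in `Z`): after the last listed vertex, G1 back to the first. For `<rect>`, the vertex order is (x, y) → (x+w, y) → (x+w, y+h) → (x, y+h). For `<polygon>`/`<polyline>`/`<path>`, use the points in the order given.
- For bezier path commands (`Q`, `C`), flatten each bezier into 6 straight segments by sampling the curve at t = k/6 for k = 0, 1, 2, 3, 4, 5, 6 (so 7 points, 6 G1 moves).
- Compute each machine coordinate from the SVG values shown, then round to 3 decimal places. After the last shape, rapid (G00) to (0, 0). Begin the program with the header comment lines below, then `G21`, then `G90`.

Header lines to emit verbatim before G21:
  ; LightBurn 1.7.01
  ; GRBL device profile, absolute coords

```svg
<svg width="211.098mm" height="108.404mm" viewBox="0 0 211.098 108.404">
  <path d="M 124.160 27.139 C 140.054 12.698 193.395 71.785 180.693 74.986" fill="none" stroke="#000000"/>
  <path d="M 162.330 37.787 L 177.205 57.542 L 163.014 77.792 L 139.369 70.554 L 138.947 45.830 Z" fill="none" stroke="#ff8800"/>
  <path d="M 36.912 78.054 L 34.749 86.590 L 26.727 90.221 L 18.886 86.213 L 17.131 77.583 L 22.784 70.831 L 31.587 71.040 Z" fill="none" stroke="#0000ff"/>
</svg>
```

viewBox `0 0 211.098 108.404` with mm width/height → 1 unit = 1 mm. Flip: y_m = 108.404 − y_svg.

**Shape 1** — `<path>` cubic bezier, stroke `#000000` → cut (S826, F1141). Control points (SVG): P0=(124.160,27.139), P1=(140.054,12.698), P2=(193.395,71.785), P3=(180.693,74.986); sampled at t=k/6. Machine vertices: (124.160,81.265) → (134.748,82.957) → (148.703,75.990) → (163.150,63.957) → (175.214,50.455) → (182.020,39.077) → (180.693,33.418). Open path.

**Shape 2** — `<path>` regular polygon, stroke `#ff8800` → engrave (S219, F3299). Machine vertices: (162.330,70.617) → (177.205,50.862) → (163.014,30.612) → (139.369,37.850) → (138.947,62.574) → (162.330,70.617). Closed: final G1 returns to the first vertex.

**Shape 3** — `<path>` regular polygon, stroke `#0000ff` → score (S532, F1868). Machine vertices: (36.912,30.350) → (34.749,21.814) → (26.727,18.183) → (18.886,22.191) → (17.131,30.821) → (22.784,37.573) → (31.587,37.364) → (36.912,30.350). Closed: final G1 returns to the first vertex.

; LightBurn 1.7.01
; GRBL device profile, absolute coords
G21
G90
G00 X124.160 Y81.265
M3 S826
G01 X134.748 Y82.957 F1141
G01 X148.703 Y75.990
G01 X163.150 Y63.957
G01 X175.214 Y50.455
G01 X182.020 Y39.077
G01 X180.693 Y33.418
M5
G00 X162.330 Y70.617
M3 S219
G01 X177.205 Y50.862 F3299
G01 X163.014 Y30.612
G01 X139.369 Y37.850
G01 X138.947 Y62.574
G01 X162.330 Y70.617
M5
G00 X36.912 Y30.350
M3 S532
G01 X34.749 Y21.814 F1868
G01 X26.727 Y18.183
G01 X18.886 Y22.191
G01 X17.131 Y30.821
G01 X22.784 Y37.573
G01 X31.587 Y37.364
G01 X36.912 Y30.350
M5
G00 X0.000 Y0.000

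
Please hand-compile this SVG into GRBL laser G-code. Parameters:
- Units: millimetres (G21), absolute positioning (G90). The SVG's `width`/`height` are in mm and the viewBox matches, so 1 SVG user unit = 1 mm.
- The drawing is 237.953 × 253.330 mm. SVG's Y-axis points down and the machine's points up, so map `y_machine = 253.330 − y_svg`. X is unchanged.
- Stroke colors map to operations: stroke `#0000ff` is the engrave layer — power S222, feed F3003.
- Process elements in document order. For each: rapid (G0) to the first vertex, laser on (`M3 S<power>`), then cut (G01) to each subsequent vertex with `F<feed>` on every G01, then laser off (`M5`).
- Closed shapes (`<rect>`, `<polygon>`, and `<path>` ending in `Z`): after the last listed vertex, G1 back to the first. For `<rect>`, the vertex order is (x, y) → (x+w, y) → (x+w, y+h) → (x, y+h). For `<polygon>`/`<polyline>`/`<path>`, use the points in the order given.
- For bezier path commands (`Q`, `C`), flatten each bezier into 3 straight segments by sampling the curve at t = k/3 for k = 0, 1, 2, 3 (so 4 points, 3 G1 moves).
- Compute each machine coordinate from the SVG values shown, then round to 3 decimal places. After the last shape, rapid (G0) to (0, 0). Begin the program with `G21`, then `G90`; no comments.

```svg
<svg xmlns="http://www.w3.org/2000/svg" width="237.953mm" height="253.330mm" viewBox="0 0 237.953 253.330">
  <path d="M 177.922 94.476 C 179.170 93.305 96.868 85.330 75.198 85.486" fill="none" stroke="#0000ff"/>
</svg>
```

G21
G90
G0 X177.922 Y158.854
M3 S222
G01 X156.660 Y161.740 F3003
G01 X111.739 Y165.843 F3003
G01 X75.198 Y167.844 F3003
M5
G0 X0.000 Y0.000

Since the viewBox matches the mm dimensions, user units are millimetres directly. The only transform is the Y-flip y_m = 253.330 − y_svg.

Shape 1 is a cubic bezier drawn with `<path>`. Its stroke #0000ff means engrave at S222, F3003. After flipping Y the toolpath is (177.922,158.854) → (156.660,161.740) → (111.739,165.843) → (75.198,167.844).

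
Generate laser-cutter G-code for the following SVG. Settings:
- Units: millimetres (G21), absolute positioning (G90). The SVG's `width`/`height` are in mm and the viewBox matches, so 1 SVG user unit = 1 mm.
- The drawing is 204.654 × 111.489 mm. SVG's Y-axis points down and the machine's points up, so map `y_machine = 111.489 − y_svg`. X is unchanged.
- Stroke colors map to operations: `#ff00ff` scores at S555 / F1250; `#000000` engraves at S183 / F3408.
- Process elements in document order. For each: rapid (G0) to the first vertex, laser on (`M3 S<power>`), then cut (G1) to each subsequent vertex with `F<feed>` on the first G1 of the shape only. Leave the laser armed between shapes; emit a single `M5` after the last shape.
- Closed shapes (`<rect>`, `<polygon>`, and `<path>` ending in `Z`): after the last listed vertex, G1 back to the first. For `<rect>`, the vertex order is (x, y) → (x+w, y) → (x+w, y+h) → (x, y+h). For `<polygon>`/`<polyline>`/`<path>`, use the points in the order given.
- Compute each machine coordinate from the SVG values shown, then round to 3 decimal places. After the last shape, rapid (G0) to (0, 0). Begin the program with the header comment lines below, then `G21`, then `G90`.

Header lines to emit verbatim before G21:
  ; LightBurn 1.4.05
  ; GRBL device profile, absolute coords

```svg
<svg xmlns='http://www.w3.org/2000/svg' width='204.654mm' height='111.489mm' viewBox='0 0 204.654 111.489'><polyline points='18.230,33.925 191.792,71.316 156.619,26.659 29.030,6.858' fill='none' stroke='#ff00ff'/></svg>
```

; LightBurn 1.4.05
; GRBL device profile, absolute coords
G21
G90
G0 X18.230 Y77.564
M3 S555
G1 X191.792 Y40.173 F1250
G1 X156.619 Y84.830
G1 X29.030 Y104.631
M5
G0 X0.000 Y0.000

1 u = 1 mm; y_m = 111.489 − y.

[1] `<polyline>` open polyline, #ff00ff→score S555 F1250: (18.230,77.564) → (191.792,40.173) → (156.619,84.830) → (29.030,104.631)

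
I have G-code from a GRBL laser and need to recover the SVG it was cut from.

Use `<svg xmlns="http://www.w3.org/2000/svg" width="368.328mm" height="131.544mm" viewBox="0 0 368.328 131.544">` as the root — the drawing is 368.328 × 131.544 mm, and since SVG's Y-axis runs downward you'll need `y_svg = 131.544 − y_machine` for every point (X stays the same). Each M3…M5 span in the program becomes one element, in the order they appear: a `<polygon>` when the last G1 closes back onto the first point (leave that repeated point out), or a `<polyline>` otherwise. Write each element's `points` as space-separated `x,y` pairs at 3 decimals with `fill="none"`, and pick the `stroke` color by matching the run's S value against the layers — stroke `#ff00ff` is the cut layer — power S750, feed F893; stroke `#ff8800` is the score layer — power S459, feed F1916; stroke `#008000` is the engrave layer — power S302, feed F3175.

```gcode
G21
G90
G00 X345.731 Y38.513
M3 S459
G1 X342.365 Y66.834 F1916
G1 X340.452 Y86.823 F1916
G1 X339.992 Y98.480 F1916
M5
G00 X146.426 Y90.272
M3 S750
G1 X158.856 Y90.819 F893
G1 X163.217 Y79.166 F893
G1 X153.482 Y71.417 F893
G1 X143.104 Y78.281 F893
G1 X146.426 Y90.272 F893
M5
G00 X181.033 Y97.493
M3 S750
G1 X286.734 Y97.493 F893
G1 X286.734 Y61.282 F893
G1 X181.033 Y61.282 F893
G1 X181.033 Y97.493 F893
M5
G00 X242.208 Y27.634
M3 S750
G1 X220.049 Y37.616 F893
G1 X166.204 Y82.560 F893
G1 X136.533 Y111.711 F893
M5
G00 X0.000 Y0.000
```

<svg xmlns="http://www.w3.org/2000/svg" width="368.328mm" height="131.544mm" viewBox="0 0 368.328 131.544">
  <polyline points="345.731,93.031 342.365,64.710 340.452,44.721 339.992,33.064" fill="none" stroke="#ff8800"/>
  <polygon points="146.426,41.272 158.856,40.725 163.217,52.378 153.482,60.127 143.104,53.263" fill="none" stroke="#ff00ff"/>
  <polygon points="181.033,34.051 286.734,34.051 286.734,70.262 181.033,70.262" fill="none" stroke="#ff00ff"/>
  <polyline points="242.208,103.910 220.049,93.928 166.204,48.984 136.533,19.833" fill="none" stroke="#ff00ff"/>
</svg>

Machine Y-up, SVG Y-down with viewBox height 131.544, so y_svg = 131.544 − y_machine; X carries over.

Run 1: the run's S459 means `#ff8800` (score). The run is open, so emit a `<polyline>` with points (Y-flipped): 345.731,93.031 342.365,64.710 340.452,44.721 339.992,33.064.

Run 2: power S750 maps to stroke `#ff00ff` (cut). The run returns to its start, so emit a `<polygon>` with points (Y-flipped): 146.426,41.272 158.856,40.725 163.217,52.378 153.482,60.127 143.104,53.263.

Run 3: the run's S750 means `#ff00ff` (cut). The run returns to its start, so emit a `<polygon>` with points (Y-flipped): 181.033,34.051 286.734,34.051 286.734,70.262 181.033,70.262.

Run 4: S750 ⇒ cut layer `#ff00ff`. The run is open, so emit a `<polyline>` with points (Y-flipped): 242.208,103.910 220.049,93.928 166.204,48.984 136.533,19.833.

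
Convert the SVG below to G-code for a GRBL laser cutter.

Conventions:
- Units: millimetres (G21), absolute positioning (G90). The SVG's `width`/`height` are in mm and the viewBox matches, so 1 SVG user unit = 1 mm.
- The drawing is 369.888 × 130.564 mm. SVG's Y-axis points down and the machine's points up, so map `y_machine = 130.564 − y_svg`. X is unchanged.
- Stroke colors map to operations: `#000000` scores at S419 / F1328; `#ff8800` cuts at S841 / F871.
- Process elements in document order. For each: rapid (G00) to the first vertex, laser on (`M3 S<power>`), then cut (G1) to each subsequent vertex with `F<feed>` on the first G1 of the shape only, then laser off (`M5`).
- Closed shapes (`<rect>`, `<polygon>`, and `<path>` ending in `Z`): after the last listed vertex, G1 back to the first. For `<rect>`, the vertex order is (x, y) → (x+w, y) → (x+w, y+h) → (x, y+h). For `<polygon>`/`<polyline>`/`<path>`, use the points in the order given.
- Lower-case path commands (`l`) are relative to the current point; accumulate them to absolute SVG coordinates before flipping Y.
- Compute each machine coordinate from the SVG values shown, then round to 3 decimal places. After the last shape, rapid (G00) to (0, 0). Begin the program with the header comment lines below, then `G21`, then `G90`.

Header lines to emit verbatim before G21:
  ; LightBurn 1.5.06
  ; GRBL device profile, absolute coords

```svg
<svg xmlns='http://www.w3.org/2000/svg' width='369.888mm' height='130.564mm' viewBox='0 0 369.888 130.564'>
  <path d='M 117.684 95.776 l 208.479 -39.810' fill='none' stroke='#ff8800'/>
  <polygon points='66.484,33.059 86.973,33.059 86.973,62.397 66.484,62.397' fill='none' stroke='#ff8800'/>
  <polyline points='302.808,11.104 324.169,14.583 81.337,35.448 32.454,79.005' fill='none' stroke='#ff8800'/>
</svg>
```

; LightBurn 1.5.06
; GRBL device profile, absolute coords
G21
G90
G00 X117.684 Y34.788
M3 S841
G1 X326.163 Y74.598 F871
M5
G00 X66.484 Y97.505
M3 S841
G1 X86.973 Y97.505 F871
G1 X86.973 Y68.167
G1 X66.484 Y68.167
G1 X66.484 Y97.505
M5
G00 X302.808 Y119.460
M3 S841
G1 X324.169 Y115.981 F871
G1 X81.337 Y95.116
G1 X32.454 Y51.559
M5
G00 X0.000 Y0.000

Since the viewBox matches the mm dimensions, user units are millimetres directly. The only transform is the Y-flip y_m = 130.564 − y_svg.

Shape 1 is a line segment drawn with `<path>`. Its stroke #ff8800 means cut at S841, F871. After flipping Y the toolpath is (117.684,34.788) → (326.163,74.598).

Shape 2 is a rectangle drawn with `<polygon>`. Its stroke #ff8800 means cut at S841, F871. After flipping Y the toolpath is (66.484,97.505) → (86.973,97.505) → (86.973,68.167) → (66.484,68.167) → (66.484,97.505), returning to the start.

Shape 3 is a open polyline drawn with `<polyline>`. Its stroke #ff8800 means cut at S841, F871. After flipping Y the toolpath is (302.808,119.460) → (324.169,115.981) → (81.337,95.116) → (32.454,51.559).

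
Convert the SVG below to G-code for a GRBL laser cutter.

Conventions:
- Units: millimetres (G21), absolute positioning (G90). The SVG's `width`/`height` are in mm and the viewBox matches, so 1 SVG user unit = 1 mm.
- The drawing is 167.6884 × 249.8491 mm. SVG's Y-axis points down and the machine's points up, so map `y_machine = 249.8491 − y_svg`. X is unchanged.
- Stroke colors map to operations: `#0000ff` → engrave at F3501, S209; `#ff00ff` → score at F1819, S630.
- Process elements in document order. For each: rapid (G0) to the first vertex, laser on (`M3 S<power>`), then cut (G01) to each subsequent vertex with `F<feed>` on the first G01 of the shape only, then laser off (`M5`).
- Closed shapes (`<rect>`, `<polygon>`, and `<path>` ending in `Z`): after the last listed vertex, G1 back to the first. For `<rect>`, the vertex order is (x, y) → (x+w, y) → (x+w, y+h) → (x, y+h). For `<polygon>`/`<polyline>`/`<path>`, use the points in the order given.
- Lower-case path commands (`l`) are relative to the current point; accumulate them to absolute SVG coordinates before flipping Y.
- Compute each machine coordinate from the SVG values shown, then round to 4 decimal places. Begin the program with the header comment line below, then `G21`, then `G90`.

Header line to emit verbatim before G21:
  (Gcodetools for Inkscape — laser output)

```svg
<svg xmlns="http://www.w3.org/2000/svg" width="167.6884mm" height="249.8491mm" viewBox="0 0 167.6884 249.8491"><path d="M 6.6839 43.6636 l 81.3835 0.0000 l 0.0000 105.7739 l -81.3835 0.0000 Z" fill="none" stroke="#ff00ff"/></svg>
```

(Gcodetools for Inkscape — laser output)
G21
G90
G0 X6.6839 Y206.1855
M3 S630
G01 X88.0674 Y206.1855 F1819
G01 X88.0674 Y100.4116
G01 X6.6839 Y100.4116
G01 X6.6839 Y206.1855
M5

Since the viewBox matches the mm dimensions, user units are millimetres directly. The only transform is the Y-flip y_m = 249.8491 − y_svg.

Shape 1 is a rectangle drawn with `<path>`. Its stroke #ff00ff means score at S630, F1819. After flipping Y the toolpath is (6.6839,206.1855) → (88.0674,206.1855) → (88.0674,100.4116) → (6.6839,100.4116) → (6.6839,206.1855), returning to the start.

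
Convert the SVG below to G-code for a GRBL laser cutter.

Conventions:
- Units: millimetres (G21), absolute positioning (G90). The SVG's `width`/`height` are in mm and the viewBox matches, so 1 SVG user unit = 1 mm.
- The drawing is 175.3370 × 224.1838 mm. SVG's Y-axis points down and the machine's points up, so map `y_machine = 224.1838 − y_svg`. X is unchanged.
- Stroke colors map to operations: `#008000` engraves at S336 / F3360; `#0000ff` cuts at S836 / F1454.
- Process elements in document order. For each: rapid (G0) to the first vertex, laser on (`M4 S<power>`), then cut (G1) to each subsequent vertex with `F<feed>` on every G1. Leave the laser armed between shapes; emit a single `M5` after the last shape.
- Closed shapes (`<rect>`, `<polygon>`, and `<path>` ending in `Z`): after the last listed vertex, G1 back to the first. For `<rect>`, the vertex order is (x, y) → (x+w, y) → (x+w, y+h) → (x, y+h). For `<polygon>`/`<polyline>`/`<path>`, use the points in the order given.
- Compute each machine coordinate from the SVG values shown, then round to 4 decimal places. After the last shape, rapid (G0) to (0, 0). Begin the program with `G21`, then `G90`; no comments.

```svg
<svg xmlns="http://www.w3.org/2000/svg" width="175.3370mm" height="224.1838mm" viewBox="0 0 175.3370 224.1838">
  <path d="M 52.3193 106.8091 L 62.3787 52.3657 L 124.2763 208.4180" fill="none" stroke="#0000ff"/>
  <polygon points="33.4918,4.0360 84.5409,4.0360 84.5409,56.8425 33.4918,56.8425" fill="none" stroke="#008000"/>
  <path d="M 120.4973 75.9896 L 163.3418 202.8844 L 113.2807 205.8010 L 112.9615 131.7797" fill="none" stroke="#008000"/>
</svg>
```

G21
G90
G0 X52.3193 Y117.3747
M4 S836
G1 X62.3787 Y171.8181 F1454
G1 X124.2763 Y15.7658 F1454
G0 X33.4918 Y220.1478
M4 S336
G1 X84.5409 Y220.1478 F3360
G1 X84.5409 Y167.3413 F3360
G1 X33.4918 Y167.3413 F3360
G1 X33.4918 Y220.1478 F3360
G0 X120.4973 Y148.1942
M4 S336
G1 X163.3418 Y21.2994 F3360
G1 X113.2807 Y18.3828 F3360
G1 X112.9615 Y92.4041 F3360
M5
G0 X0.0000 Y0.0000

1 u = 1 mm; y_m = 224.1838 − y.

[1] `<path>` open polyline, #0000ff→cut S836 F1454: (52.3193,117.3747) → (62.3787,171.8181) → (124.2763,15.7658)

[2] `<polygon>` rectangle, #008000→engrave S336 F3360: (33.4918,220.1478) → (84.5409,220.1478) → (84.5409,167.3413) → (33.4918,167.3413) → (33.4918,220.1478) (closed)

[3] `<path>` open polyline, #008000→engrave S336 F3360: (120.4973,148.1942) → (163.3418,21.2994) → (113.2807,18.3828) → (112.9615,92.4041)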